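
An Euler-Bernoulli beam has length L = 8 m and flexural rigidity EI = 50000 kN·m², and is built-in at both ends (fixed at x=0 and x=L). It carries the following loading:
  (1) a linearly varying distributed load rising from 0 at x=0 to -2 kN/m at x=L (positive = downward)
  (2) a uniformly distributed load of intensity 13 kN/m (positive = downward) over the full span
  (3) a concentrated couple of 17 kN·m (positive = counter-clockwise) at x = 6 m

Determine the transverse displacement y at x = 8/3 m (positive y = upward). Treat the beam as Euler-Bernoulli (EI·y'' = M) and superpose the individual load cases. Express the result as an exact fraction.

Load 1 — triangular load w₀=-2 kN/m (0→w₀ over full span):
  y_1 = -w₀x²(L-x)²(x+2L)/(120LEI) = -(-2)·(8/3)²·(8-(8/3))²·((8/3)+2·8)/(120·8·50000) = 1792/11390625 m
Load 2 — uniform load w=13 kN/m over full span:
  y_2 = -wx²(L-x)²/(24EI) = -13·(8/3)²·(8-(8/3))²/(24·50000) = -1664/759375 m
Load 3 — applied couple M₀=17 kN·m at a=6 m (b=L-a=2):
  y_3 = (R_Ax³/6 - M_Ax²/2)/EI  [x≤a] with R_A=153/64, M_A=85/16 = ((153/64)·(8/3)³/6 - (85/16)·(8/3)²/2)/50000 = -17/75000 m
Superposition: y = Σ y_i = -205999/91125000 m ≈ -0.002261 m

y(8/3) = -205999/91125000 m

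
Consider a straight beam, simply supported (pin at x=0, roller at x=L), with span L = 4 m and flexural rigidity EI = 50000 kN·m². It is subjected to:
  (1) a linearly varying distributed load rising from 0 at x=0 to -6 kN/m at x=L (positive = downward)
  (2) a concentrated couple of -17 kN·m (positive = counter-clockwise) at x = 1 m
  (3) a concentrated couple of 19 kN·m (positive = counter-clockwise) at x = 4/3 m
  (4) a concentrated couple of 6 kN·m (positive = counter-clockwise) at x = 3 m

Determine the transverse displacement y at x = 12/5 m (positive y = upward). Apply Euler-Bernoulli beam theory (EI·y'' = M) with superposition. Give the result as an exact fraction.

y(12/5) = 266609/3515625000 m

Load 1 — triangular load w₀=-6 kN/m (0→w₀ over full span):
  y_1 = -w₀x(7L⁴-10L²x²+3x⁴)/(360LEI) = -(-6)·(12/5)·(7·4⁴-10·4²·(12/5)²+3·(12/5)⁴)/(360·4·50000) = 9472/48828125 m
Load 2 — applied couple M₀=-17 kN·m at a=1 m (b=L-a=3):
  y_2 = (M₀x³/(6L)-M₀(x-a)²/2+C₁x)/EI  [x>a] with C₁=M₀(3b²-L²)/(6L)=-187/24 = ((-17)·(12/5)³/(6·4)-(-17)·((12/5)-1)²/2+(-187/24)·(12/5))/50000 = -1479/6250000 m
Load 3 — applied couple M₀=19 kN·m at a=4/3 m (b=L-a=8/3):
  y_3 = (M₀x³/(6L)-M₀(x-a)²/2+C₁x)/EI  [x>a] with C₁=M₀(3b²-L²)/(6L)=38/9 = (19·(12/5)³/(6·4)-19·((12/5)-(4/3))²/2+(38/9)·(12/5))/50000 = 722/3515625 m
Load 4 — applied couple M₀=6 kN·m at a=3 m (b=L-a=1):
  y_4 = (M₀x³/(6L)+C₁x)/EI  [x≤a] with C₁=M₀(3b²-L²)/(6L)=-13/4 = (6·(12/5)³/(6·4)+(-13/4)·(12/5))/50000 = -543/6250000 m
Superposition: y = Σ y_i = 266609/3515625000 m ≈ 0.000076 m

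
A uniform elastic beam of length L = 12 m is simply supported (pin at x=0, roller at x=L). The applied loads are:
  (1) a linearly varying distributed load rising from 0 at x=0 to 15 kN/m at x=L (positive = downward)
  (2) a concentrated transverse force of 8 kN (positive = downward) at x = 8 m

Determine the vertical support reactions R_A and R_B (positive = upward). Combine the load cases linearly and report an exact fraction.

Load 1 — triangular load w₀=15 kN/m (0→w₀ over full span):
  R_A = w₀L/6 = 15·12/6 = 30 kN
  R_B = w₀L/3 = 15·12/3 = 60 kN
Load 2 — point force P=8 kN at a=8 m (b=L-a=4):
  R_A = Pb/L = 8·4/12 = 8/3 kN
  R_B = Pa/L = 8·8/12 = 16/3 kN
Superposition: R_A = 98/3 kN, R_B = 196/3 kN

R_A = 98/3 kN, R_B = 196/3 kN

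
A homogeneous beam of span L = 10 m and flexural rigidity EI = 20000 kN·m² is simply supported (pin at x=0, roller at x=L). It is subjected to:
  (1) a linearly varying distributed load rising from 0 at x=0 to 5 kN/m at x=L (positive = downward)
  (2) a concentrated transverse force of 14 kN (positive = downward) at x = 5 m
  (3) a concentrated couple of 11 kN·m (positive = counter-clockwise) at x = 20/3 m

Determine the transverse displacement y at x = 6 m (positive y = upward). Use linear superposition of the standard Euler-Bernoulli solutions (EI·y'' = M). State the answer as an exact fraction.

y(6) = -781/25000 m

Load 1 — triangular load w₀=5 kN/m (0→w₀ over full span):
  y_1 = -w₀x(7L⁴-10L²x²+3x⁴)/(360LEI) = -5·6·(7·10⁴-10·10²·6²+3·6⁴)/(360·10·20000) = -148/9375 m
Load 2 — point force P=14 kN at a=5 m (b=L-a=5):
  y_2 = -Pa(L-x)(2Lx-a²-x²)/(6LEI)  [x>a] = -14·5·(10-6)·(2·10·6-5²-6²)/(6·10·20000) = -413/30000 m
Load 3 — applied couple M₀=11 kN·m at a=20/3 m (b=L-a=10/3):
  y_3 = (M₀x³/(6L)+C₁x)/EI  [x≤a] with C₁=M₀(3b²-L²)/(6L)=-110/9 = (11·6³/(6·10)+(-110/9)·6)/20000 = -253/150000 m
Superposition: y = Σ y_i = -781/25000 m ≈ -0.031240 m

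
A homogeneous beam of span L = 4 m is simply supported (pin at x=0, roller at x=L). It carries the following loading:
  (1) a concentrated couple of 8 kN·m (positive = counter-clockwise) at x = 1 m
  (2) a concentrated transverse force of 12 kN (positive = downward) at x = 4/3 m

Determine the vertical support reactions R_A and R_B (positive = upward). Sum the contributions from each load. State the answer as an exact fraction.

R_A = 10 kN, R_B = 2 kN

Load 1 — applied couple M₀=8 kN·m at a=1 m (b=L-a=3):
  R_A = M₀/L = 8/4 = 2 kN
  R_B = -M₀/L = -8/4 = -2 kN
Load 2 — point force P=12 kN at a=4/3 m (b=L-a=8/3):
  R_A = Pb/L = 12·(8/3)/4 = 8 kN
  R_B = Pa/L = 12·(4/3)/4 = 4 kN
Superposition: R_A = 10 kN, R_B = 2 kN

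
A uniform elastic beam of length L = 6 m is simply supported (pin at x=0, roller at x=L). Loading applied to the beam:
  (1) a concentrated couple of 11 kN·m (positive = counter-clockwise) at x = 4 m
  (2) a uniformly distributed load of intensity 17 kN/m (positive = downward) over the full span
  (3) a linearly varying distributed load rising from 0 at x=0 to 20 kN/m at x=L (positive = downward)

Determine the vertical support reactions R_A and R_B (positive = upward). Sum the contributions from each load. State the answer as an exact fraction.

R_A = 437/6 kN, R_B = 535/6 kN

Load 1 — applied couple M₀=11 kN·m at a=4 m (b=L-a=2):
  R_A = M₀/L = 11/6 kN
  R_B = -M₀/L = -11/6 kN
Load 2 — uniform load w=17 kN/m over full span:
  R_A = wL/2 = 17·6/2 = 51 kN
  R_B = wL/2 = 17·6/2 = 51 kN
Load 3 — triangular load w₀=20 kN/m (0→w₀ over full span):
  R_A = w₀L/6 = 20·6/6 = 20 kN
  R_B = w₀L/3 = 20·6/3 = 40 kN
Superposition: R_A = 437/6 kN, R_B = 535/6 kN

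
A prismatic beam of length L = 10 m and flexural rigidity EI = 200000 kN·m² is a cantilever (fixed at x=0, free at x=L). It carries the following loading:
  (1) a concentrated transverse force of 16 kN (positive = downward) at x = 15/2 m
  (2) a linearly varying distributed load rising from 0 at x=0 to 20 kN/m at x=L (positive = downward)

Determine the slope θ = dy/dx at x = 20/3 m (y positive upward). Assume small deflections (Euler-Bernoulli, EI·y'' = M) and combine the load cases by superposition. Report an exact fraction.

θ(20/3) = -86/6075 rad

Load 1 — point force P=16 kN at a=15/2 m (b=L-a=5/2):
  θ_1 = -Px(2a-x)/(2EI)  [x≤a] = -16·(20/3)·(2·(15/2)-(20/3))/(2·200000) = -1/450 rad
Load 2 — triangular load w₀=20 kN/m (0→w₀ over full span):
  θ_2 = (w₀Lx²/4-w₀L²x/3-w₀x⁴/(24L))/EI = (20·10·(20/3)²/4-20·10²·(20/3)/3-20·(20/3)⁴/(24·10))/200000 = -29/2430 rad
Superposition: θ = Σ θ_i = -86/6075 rad ≈ -0.014156 rad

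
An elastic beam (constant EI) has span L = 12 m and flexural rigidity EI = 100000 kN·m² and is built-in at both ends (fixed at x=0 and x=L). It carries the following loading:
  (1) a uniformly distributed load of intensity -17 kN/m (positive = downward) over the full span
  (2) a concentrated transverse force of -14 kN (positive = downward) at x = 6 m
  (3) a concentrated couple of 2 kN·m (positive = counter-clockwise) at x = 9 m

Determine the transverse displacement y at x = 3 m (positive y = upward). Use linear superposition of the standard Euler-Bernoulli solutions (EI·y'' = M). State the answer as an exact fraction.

y(3) = 18477/3200000 m

Load 1 — uniform load w=-17 kN/m over full span:
  y_1 = -wx²(L-x)²/(24EI) = -(-17)·3²·(12-3)²/(24·100000) = 4131/800000 m
Load 2 — point force P=-14 kN at a=6 m (b=L-a=6):
  y_2 = -Pb²x²(3aL-(3a+b)x)/(6L³EI)  [x≤a] = -(-14)·6²·3²·(3·6·12-(3·6+6)·3)/(6·12³·100000) = 63/100000 m
Load 3 — applied couple M₀=2 kN·m at a=9 m (b=L-a=3):
  y_3 = (R_Ax³/6 - M_Ax²/2)/EI  [x≤a] with R_A=3/16, M_A=5/8 = ((3/16)·3³/6 - (5/8)·3²/2)/100000 = -63/3200000 m
Superposition: y = Σ y_i = 18477/3200000 m ≈ 0.005774 m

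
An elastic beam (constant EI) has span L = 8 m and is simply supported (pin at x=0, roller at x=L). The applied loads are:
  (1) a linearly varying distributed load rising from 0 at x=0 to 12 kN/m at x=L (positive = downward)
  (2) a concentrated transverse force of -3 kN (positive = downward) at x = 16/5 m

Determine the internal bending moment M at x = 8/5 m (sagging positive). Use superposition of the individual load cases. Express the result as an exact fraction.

Load 1 — triangular load w₀=12 kN/m (0→w₀ over full span):
  M_1 = w₀Lx/6 - w₀x³/(6L) = 12·8·(8/5)/6 - 12·(8/5)³/(6·8) = 3072/125 kN·m
Load 2 — point force P=-3 kN at a=16/5 m (b=L-a=24/5):
  M_2 = Pbx/L  [x≤a] = (-3)·(24/5)·(8/5)/8 = -72/25 kN·m
Superposition: M = Σ M_i = 2712/125 kN·m ≈ 21.696000 kN·m

M(8/5) = 2712/125 kN·m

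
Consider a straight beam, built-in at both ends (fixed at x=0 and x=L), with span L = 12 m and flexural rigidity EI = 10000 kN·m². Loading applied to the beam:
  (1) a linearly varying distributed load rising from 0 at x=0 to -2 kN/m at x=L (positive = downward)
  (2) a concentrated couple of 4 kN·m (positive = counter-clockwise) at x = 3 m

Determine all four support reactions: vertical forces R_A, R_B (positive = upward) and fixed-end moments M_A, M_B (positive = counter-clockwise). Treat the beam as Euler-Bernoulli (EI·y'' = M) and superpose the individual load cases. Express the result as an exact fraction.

R_A = -129/40 kN, M_A = -207/20 kN·m, R_B = -351/40 kN, M_B = 313/20 kN·m

Load 1 — triangular load w₀=-2 kN/m (0→w₀ over full span):
  R_A = 3w₀L/20 = 3·(-2)·12/20 = -18/5 kN
  M_A = w₀L²/30 = (-2)·12²/30 = -48/5 kN·m
  R_B = 7w₀L/20 = 7·(-2)·12/20 = -42/5 kN
  M_B = -w₀L²/20 = -(-2)·12²/20 = 72/5 kN·m
Load 2 — applied couple M₀=4 kN·m at a=3 m (b=L-a=9):
  R_A = 6M₀ab/L³ = 6·4·3·9/12³ = 3/8 kN
  M_A = M₀b(2a-b)/L² = 4·9·(2·3-9)/12² = -3/4 kN·m
  R_B = -6M₀ab/L³ = -6·4·3·9/12³ = -3/8 kN
  M_B = M₀a(2b-a)/L² = 4·3·(2·9-3)/12² = 5/4 kN·m
Superposition: R_A = -129/40 kN, M_A = -207/20 kN·m, R_B = -351/40 kN, M_B = 313/20 kN·m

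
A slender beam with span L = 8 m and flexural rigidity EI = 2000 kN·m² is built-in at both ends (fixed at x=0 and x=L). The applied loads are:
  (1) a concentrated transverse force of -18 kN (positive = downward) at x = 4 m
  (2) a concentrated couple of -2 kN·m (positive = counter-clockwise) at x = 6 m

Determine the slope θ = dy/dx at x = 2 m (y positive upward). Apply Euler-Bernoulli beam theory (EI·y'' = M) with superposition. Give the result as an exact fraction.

θ(2) = 299/32000 rad

Load 1 — point force P=-18 kN at a=4 m (b=L-a=4):
  θ_1 = -Pb²x(2aL-(3a+b)x)/(2L³EI)  [x≤a] = -(-18)·4²·2·(2·4·8-(3·4+4)·2)/(2·8³·2000) = 9/1000 rad
Load 2 — applied couple M₀=-2 kN·m at a=6 m (b=L-a=2):
  θ_2 = (R_Ax²/2 - M_Ax)/EI  [x≤a] with R_A=-9/32, M_A=-5/8 = ((-9/32)·2²/2 - (-5/8)·2)/2000 = 11/32000 rad
Superposition: θ = Σ θ_i = 299/32000 rad ≈ 0.009344 rad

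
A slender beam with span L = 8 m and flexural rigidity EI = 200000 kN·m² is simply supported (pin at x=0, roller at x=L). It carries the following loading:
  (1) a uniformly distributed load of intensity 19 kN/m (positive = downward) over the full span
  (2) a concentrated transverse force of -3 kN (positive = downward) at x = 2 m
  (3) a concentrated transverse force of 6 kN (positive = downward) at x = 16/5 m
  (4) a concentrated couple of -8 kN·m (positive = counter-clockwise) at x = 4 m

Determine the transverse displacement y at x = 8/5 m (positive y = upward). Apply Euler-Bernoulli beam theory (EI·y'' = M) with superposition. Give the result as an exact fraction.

Load 1 — uniform load w=19 kN/m over full span:
  y_1 = -wx(L³-2Lx²+x³)/(24EI) = -19·(8/5)·(8³-2·8·(8/5)²+(8/5)³)/(24·200000) = -17632/5859375 m
Load 2 — point force P=-3 kN at a=2 m (b=L-a=6):
  y_2 = -Pbx(L²-b²-x²)/(6LEI)  [x≤a] = -(-3)·6·(8/5)·(8²-6²-(8/5)²)/(6·8·200000) = 477/6250000 m
Load 3 — point force P=6 kN at a=16/5 m (b=L-a=24/5):
  y_3 = -Pbx(L²-b²-x²)/(6LEI)  [x≤a] = -6·(24/5)·(8/5)·(8²-(24/5)²-(8/5)²)/(6·8·200000) = -72/390625 m
Load 4 — applied couple M₀=-8 kN·m at a=4 m (b=L-a=4):
  y_4 = (M₀x³/(6L)+C₁x)/EI  [x≤a] with C₁=M₀(3b²-L²)/(6L)=8/3 = ((-8)·(8/5)³/(6·8)+(8/3)·(8/5))/200000 = 7/390625 m
Superposition: y = Σ y_i = -290557/93750000 m ≈ -0.003099 m

y(8/5) = -290557/93750000 m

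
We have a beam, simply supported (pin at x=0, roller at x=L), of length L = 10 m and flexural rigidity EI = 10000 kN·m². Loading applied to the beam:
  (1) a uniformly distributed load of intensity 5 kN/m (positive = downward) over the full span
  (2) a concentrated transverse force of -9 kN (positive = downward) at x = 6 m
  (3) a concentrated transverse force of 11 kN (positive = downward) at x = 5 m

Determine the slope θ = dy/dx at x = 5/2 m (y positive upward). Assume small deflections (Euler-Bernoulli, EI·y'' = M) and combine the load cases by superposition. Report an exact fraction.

Load 1 — uniform load w=5 kN/m over full span:
  θ_1 = -w(L³-6Lx²+4x³)/(24EI) = -5·(10³-6·10·(5/2)²+4·(5/2)³)/(24·10000) = -11/768 rad
Load 2 — point force P=-9 kN at a=6 m (b=L-a=4):
  θ_2 = -Pb(L²-b²-3x²)/(6LEI)  [x≤a] = -(-9)·4·(10²-4²-3·(5/2)²)/(6·10·10000) = 783/200000 rad
Load 3 — point force P=11 kN at a=5 m (b=L-a=5):
  θ_3 = -Pb(L²-b²-3x²)/(6LEI)  [x≤a] = -11·5·(10²-5²-3·(5/2)²)/(6·10·10000) = -33/6400 rad
Superposition: θ = Σ θ_i = -18677/1200000 rad ≈ -0.015564 rad

θ(5/2) = -18677/1200000 rad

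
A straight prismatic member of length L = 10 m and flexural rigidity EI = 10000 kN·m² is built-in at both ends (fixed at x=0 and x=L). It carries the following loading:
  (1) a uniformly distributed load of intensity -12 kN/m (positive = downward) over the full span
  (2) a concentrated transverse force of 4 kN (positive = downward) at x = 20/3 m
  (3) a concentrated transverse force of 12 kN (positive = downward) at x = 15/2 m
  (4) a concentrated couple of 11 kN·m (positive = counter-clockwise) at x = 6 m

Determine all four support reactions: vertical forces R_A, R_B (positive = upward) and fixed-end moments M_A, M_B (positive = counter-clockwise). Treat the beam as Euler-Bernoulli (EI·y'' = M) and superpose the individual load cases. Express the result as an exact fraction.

R_A = -1498607/27000 kN, M_A = -474617/5400 kN·m, R_B = -1309393/27000 kN, M_B = 424003/5400 kN·m

Load 1 — uniform load w=-12 kN/m over full span:
  R_A = wL/2 = (-12)·10/2 = -60 kN
  M_A = wL²/12 = (-12)·10²/12 = -100 kN·m
  R_B = wL/2 = (-12)·10/2 = -60 kN
  M_B = -wL²/12 = -(-12)·10²/12 = 100 kN·m
Load 2 — point force P=4 kN at a=20/3 m (b=L-a=10/3):
  R_A = Pb²(3a+b)/L³ = 4·(10/3)²·(3·(20/3)+(10/3))/10³ = 28/27 kN
  M_A = Pab²/L² = 4·(20/3)·(10/3)²/10² = 80/27 kN·m
  R_B = Pa²(a+3b)/L³ = 4·(20/3)²·((20/3)+3·(10/3))/10³ = 80/27 kN
  M_B = -Pa²b/L² = -4·(20/3)²·(10/3)/10² = -160/27 kN·m
Load 3 — point force P=12 kN at a=15/2 m (b=L-a=5/2):
  R_A = Pb²(3a+b)/L³ = 12·(5/2)²·(3·(15/2)+(5/2))/10³ = 15/8 kN
  M_A = Pab²/L² = 12·(15/2)·(5/2)²/10² = 45/8 kN·m
  R_B = Pa²(a+3b)/L³ = 12·(15/2)²·((15/2)+3·(5/2))/10³ = 81/8 kN
  M_B = -Pa²b/L² = -12·(15/2)²·(5/2)/10² = -135/8 kN·m
Load 4 — applied couple M₀=11 kN·m at a=6 m (b=L-a=4):
  R_A = 6M₀ab/L³ = 6·11·6·4/10³ = 198/125 kN
  M_A = M₀b(2a-b)/L² = 11·4·(2·6-4)/10² = 88/25 kN·m
  R_B = -6M₀ab/L³ = -6·11·6·4/10³ = -198/125 kN
  M_B = M₀a(2b-a)/L² = 11·6·(2·4-6)/10² = 33/25 kN·m
Superposition: R_A = -1498607/27000 kN, M_A = -474617/5400 kN·m, R_B = -1309393/27000 kN, M_B = 424003/5400 kN·m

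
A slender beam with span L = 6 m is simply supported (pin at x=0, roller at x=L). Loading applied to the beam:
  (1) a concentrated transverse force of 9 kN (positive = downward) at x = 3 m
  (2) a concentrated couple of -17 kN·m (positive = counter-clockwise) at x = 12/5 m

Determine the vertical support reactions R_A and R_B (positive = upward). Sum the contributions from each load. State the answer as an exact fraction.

R_A = 5/3 kN, R_B = 22/3 kN

Load 1 — point force P=9 kN at a=3 m (b=L-a=3):
  R_A = Pb/L = 9·3/6 = 9/2 kN
  R_B = Pa/L = 9·3/6 = 9/2 kN
Load 2 — applied couple M₀=-17 kN·m at a=12/5 m (b=L-a=18/5):
  R_A = M₀/L = (-17)/6 = -17/6 kN
  R_B = -M₀/L = -(-17)/6 = 17/6 kN
Superposition: R_A = 5/3 kN, R_B = 22/3 kN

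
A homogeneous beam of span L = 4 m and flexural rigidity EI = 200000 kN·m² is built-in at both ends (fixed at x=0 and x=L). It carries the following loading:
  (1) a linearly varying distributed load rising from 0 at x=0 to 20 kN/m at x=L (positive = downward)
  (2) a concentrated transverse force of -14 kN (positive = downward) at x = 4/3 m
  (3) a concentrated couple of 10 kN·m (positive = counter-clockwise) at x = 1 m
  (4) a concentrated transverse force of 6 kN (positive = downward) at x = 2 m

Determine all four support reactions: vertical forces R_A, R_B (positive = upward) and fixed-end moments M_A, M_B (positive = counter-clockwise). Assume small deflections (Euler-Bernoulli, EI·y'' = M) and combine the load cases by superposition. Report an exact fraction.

R_A = 3215/432 kN, M_A = 755/216 kN·m, R_B = 10609/432 kN, M_B = -2533/216 kN·m

Load 1 — triangular load w₀=20 kN/m (0→w₀ over full span):
  R_A = 3w₀L/20 = 3·20·4/20 = 12 kN
  M_A = w₀L²/30 = 20·4²/30 = 32/3 kN·m
  R_B = 7w₀L/20 = 7·20·4/20 = 28 kN
  M_B = -w₀L²/20 = -20·4²/20 = -16 kN·m
Load 2 — point force P=-14 kN at a=4/3 m (b=L-a=8/3):
  R_A = Pb²(3a+b)/L³ = (-14)·(8/3)²·(3·(4/3)+(8/3))/4³ = -280/27 kN
  M_A = Pab²/L² = (-14)·(4/3)·(8/3)²/4² = -224/27 kN·m
  R_B = Pa²(a+3b)/L³ = (-14)·(4/3)²·((4/3)+3·(8/3))/4³ = -98/27 kN
  M_B = -Pa²b/L² = -(-14)·(4/3)²·(8/3)/4² = 112/27 kN·m
Load 3 — applied couple M₀=10 kN·m at a=1 m (b=L-a=3):
  R_A = 6M₀ab/L³ = 6·10·1·3/4³ = 45/16 kN
  M_A = M₀b(2a-b)/L² = 10·3·(2·1-3)/4² = -15/8 kN·m
  R_B = -6M₀ab/L³ = -6·10·1·3/4³ = -45/16 kN
  M_B = M₀a(2b-a)/L² = 10·1·(2·3-1)/4² = 25/8 kN·m
Load 4 — point force P=6 kN at a=2 m (b=L-a=2):
  R_A = Pb²(3a+b)/L³ = 6·2²·(3·2+2)/4³ = 3 kN
  M_A = Pab²/L² = 6·2·2²/4² = 3 kN·m
  R_B = Pa²(a+3b)/L³ = 6·2²·(2+3·2)/4³ = 3 kN
  M_B = -Pa²b/L² = -6·2²·2/4² = -3 kN·m
Superposition: R_A = 3215/432 kN, M_A = 755/216 kN·m, R_B = 10609/432 kN, M_B = -2533/216 kN·m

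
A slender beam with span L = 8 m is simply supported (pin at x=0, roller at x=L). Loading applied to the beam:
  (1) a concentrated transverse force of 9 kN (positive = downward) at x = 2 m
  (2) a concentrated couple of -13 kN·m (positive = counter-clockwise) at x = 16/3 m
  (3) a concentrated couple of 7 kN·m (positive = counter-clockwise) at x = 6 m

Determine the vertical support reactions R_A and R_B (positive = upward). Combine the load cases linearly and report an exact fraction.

R_A = 6 kN, R_B = 3 kN

Load 1 — point force P=9 kN at a=2 m (b=L-a=6):
  R_A = Pb/L = 9·6/8 = 27/4 kN
  R_B = Pa/L = 9·2/8 = 9/4 kN
Load 2 — applied couple M₀=-13 kN·m at a=16/3 m (b=L-a=8/3):
  R_A = M₀/L = (-13)/8 = -13/8 kN
  R_B = -M₀/L = -(-13)/8 = 13/8 kN
Load 3 — applied couple M₀=7 kN·m at a=6 m (b=L-a=2):
  R_A = M₀/L = 7/8 kN
  R_B = -M₀/L = -7/8 kN
Superposition: R_A = 6 kN, R_B = 3 kN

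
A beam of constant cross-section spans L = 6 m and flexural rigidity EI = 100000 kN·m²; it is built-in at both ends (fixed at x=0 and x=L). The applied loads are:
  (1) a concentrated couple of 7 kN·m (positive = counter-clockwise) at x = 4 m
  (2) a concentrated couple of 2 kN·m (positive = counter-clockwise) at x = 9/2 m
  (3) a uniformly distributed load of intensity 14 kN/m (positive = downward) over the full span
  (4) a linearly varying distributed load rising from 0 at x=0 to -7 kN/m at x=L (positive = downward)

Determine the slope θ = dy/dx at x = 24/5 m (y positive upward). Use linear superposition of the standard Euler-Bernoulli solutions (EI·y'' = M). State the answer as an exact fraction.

Load 1 — applied couple M₀=7 kN·m at a=4 m (b=L-a=2):
  θ_1 = (R_Ax²/2 - M_Ax - M₀(x-a))/EI  [x>a] with R_A=14/9, M_A=7/3 = ((14/9)·(24/5)²/2 - (7/3)·(24/5) - 7·((24/5)-4))/100000 = 7/625000 rad
Load 2 — applied couple M₀=2 kN·m at a=9/2 m (b=L-a=3/2):
  θ_2 = (R_Ax²/2 - M_Ax - M₀(x-a))/EI  [x>a] with R_A=3/8, M_A=5/8 = ((3/8)·(24/5)²/2 - (5/8)·(24/5) - 2·((24/5)-(9/2)))/100000 = 9/1250000 rad
Load 3 — uniform load w=14 kN/m over full span:
  θ_3 = -wx(L-x)(L-2x)/(12EI) = -14·(24/5)·(6-(24/5))·(6-2·(24/5))/(12·100000) = 189/781250 rad
Load 4 — triangular load w₀=-7 kN/m (0→w₀ over full span):
  θ_4 = -w₀(2x(L-x)(L-2x)(x+2L)+x²(L-x)²)/(120LEI) = -(-7)·(2·(24/5)·(6-(24/5))·(6-2·(24/5))·((24/5)+2·6)+(24/5)²·(6-(24/5))²)/(120·6·100000) = -126/1953125 rad
Superposition: θ = Σ θ_i = 6119/31250000 rad ≈ 0.000196 rad

θ(24/5) = 6119/31250000 rad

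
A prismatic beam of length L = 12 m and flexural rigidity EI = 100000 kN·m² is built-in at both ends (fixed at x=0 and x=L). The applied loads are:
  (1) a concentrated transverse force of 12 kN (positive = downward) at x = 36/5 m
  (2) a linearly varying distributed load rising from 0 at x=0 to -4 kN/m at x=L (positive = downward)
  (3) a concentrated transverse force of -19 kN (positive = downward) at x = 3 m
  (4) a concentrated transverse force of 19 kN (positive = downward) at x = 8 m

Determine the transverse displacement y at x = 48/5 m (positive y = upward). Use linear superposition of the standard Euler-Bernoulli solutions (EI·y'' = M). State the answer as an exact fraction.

Load 1 — point force P=12 kN at a=36/5 m (b=L-a=24/5):
  y_1 = -Pa²(L-x)²(3bL-(3b+a)(L-x))/(6L³EI)  [x>a] = -12·(36/5)²·(12-(48/5))²·(3·(24/5)·12-(3·(24/5)+(36/5))·(12-(48/5)))/(6·12³·100000) = -20412/48828125 m
Load 2 — triangular load w₀=-4 kN/m (0→w₀ over full span):
  y_2 = -w₀x²(L-x)²(x+2L)/(120LEI) = -(-4)·(48/5)²·(12-(48/5))²·((48/5)+2·12)/(120·12·100000) = 24192/48828125 m
Load 3 — point force P=-19 kN at a=3 m (b=L-a=9):
  y_3 = -Pa²(L-x)²(3bL-(3b+a)(L-x))/(6L³EI)  [x>a] = -(-19)·3²·(12-(48/5))²·(3·9·12-(3·9+3)·(12-(48/5)))/(6·12³·100000) = 1197/5000000 m
Load 4 — point force P=19 kN at a=8 m (b=L-a=4):
  y_4 = -Pa²(L-x)²(3bL-(3b+a)(L-x))/(6L³EI)  [x>a] = -19·8²·(12-(48/5))²·(3·4·12-(3·4+8)·(12-(48/5)))/(6·12³·100000) = -152/234375 m
Superposition: y = Σ y_i = -621973/1875000000 m ≈ -0.000332 m

y(48/5) = -621973/1875000000 m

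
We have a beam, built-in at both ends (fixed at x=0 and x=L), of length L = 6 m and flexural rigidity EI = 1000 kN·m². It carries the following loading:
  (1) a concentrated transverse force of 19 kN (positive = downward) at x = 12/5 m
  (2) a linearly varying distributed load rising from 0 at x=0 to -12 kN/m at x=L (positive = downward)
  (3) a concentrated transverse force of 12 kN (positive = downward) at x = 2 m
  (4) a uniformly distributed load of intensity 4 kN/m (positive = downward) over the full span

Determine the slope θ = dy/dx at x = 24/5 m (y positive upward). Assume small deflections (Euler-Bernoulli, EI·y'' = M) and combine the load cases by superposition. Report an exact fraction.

θ(24/5) = 3254/390625 rad

Load 1 — point force P=19 kN at a=12/5 m (b=L-a=18/5):
  θ_1 = Pa²(L-x)(2bL-(3b+a)(L-x))/(2L³EI)  [x>a] = 19·(12/5)²·(6-(24/5))·(2·(18/5)·6-(3·(18/5)+(12/5))·(6-(24/5)))/(2·6³·1000) = 3249/390625 rad
Load 2 — triangular load w₀=-12 kN/m (0→w₀ over full span):
  θ_2 = -w₀(2x(L-x)(L-2x)(x+2L)+x²(L-x)²)/(120LEI) = -(-12)·(2·(24/5)·(6-(24/5))·(6-2·(24/5))·((24/5)+2·6)+(24/5)²·(6-(24/5))²)/(120·6·1000) = -864/78125 rad
Load 3 — point force P=12 kN at a=2 m (b=L-a=4):
  θ_3 = Pa²(L-x)(2bL-(3b+a)(L-x))/(2L³EI)  [x>a] = 12·2²·(6-(24/5))·(2·4·6-(3·4+2)·(6-(24/5)))/(2·6³·1000) = 13/3125 rad
Load 4 — uniform load w=4 kN/m over full span:
  θ_4 = -wx(L-x)(L-2x)/(12EI) = -4·(24/5)·(6-(24/5))·(6-2·(24/5))/(12·1000) = 108/15625 rad
Superposition: θ = Σ θ_i = 3254/390625 rad ≈ 0.008330 rad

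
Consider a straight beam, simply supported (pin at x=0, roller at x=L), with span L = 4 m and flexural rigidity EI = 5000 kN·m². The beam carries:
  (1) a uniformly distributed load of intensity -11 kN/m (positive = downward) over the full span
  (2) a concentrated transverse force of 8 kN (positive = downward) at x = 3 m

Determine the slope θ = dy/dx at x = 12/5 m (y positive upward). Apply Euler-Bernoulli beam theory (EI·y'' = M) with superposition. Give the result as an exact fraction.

θ(12/5) = -2971/1875000 rad

Load 1 — uniform load w=-11 kN/m over full span:
  θ_1 = -w(L³-6Lx²+4x³)/(24EI) = -(-11)·(4³-6·4·(12/5)²+4·(12/5)³)/(24·5000) = -407/234375 rad
Load 2 — point force P=8 kN at a=3 m (b=L-a=1):
  θ_2 = -Pb(L²-b²-3x²)/(6LEI)  [x≤a] = -8·1·(4²-1²-3·(12/5)²)/(6·4·5000) = 19/125000 rad
Superposition: θ = Σ θ_i = -2971/1875000 rad ≈ -0.001585 rad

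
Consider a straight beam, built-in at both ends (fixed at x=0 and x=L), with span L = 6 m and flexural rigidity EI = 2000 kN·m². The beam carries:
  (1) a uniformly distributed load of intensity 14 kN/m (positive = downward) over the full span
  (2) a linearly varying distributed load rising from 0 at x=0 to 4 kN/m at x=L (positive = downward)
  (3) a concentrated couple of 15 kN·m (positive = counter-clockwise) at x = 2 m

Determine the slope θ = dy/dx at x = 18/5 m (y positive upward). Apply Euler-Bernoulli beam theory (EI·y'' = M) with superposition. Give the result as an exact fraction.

θ(18/5) = 1731/312500 rad

Load 1 — uniform load w=14 kN/m over full span:
  θ_1 = -wx(L-x)(L-2x)/(12EI) = -14·(18/5)·(6-(18/5))·(6-2·(18/5))/(12·2000) = 189/31250 rad
Load 2 — triangular load w₀=4 kN/m (0→w₀ over full span):
  θ_2 = -w₀(2x(L-x)(L-2x)(x+2L)+x²(L-x)²)/(120LEI) = -4·(2·(18/5)·(6-(18/5))·(6-2·(18/5))·((18/5)+2·6)+(18/5)²·(6-(18/5))²)/(120·6·2000) = 54/78125 rad
Load 3 — applied couple M₀=15 kN·m at a=2 m (b=L-a=4):
  θ_3 = (R_Ax²/2 - M_Ax - M₀(x-a))/EI  [x>a] with R_A=10/3, M_A=0 = ((10/3)·(18/5)²/2 - 0·(18/5) - 15·((18/5)-2))/2000 = -3/2500 rad
Superposition: θ = Σ θ_i = 1731/312500 rad ≈ 0.005539 rad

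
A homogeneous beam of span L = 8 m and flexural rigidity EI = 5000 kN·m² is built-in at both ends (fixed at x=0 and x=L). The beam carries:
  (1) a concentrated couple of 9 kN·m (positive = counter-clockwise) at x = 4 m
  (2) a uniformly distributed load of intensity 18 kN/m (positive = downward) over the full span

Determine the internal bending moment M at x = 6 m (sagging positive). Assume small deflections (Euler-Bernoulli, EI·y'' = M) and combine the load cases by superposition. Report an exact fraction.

M(6) = 87/8 kN·m

Load 1 — applied couple M₀=9 kN·m at a=4 m (b=L-a=4):
  M_1 = R_Ax - M_A - M₀  [x>a] with R_A=27/16, M_A=9/4 = (27/16)·6 - (9/4) - 9 = -9/8 kN·m
Load 2 — uniform load w=18 kN/m over full span:
  M_2 = wLx/2 - wL²/12 - wx²/2 = 18·8·6/2 - 18·8²/12 - 18·6²/2 = 12 kN·m
Superposition: M = Σ M_i = 87/8 kN·m ≈ 10.875000 kN·m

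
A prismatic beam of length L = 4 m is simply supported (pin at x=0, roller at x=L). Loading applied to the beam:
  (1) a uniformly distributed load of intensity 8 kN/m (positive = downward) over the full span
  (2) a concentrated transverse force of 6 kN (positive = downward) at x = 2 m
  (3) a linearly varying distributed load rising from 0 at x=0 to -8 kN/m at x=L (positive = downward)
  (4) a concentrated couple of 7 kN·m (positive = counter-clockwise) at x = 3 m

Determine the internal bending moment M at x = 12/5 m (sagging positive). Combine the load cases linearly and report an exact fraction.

M(12/5) = 2021/125 kN·m

Load 1 — uniform load w=8 kN/m over full span:
  M_1 = wx(L-x)/2 = 8·(12/5)·(4-(12/5))/2 = 384/25 kN·m
Load 2 — point force P=6 kN at a=2 m (b=L-a=2):
  M_2 = Pa(L-x)/L  [x>a] = 6·2·(4-(12/5))/4 = 24/5 kN·m
Load 3 — triangular load w₀=-8 kN/m (0→w₀ over full span):
  M_3 = w₀Lx/6 - w₀x³/(6L) = (-8)·4·(12/5)/6 - (-8)·(12/5)³/(6·4) = -1024/125 kN·m
Load 4 — applied couple M₀=7 kN·m at a=3 m (b=L-a=1):
  M_4 = M₀x/L  [x≤a] = 7·(12/5)/4 = 21/5 kN·m
Superposition: M = Σ M_i = 2021/125 kN·m ≈ 16.168000 kN·m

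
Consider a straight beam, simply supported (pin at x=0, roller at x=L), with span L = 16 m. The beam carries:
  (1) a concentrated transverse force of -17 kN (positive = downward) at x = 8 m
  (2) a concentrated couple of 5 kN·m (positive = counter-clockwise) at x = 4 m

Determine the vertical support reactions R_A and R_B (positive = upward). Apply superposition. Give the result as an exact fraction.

Load 1 — point force P=-17 kN at a=8 m (b=L-a=8):
  R_A = Pb/L = (-17)·8/16 = -17/2 kN
  R_B = Pa/L = (-17)·8/16 = -17/2 kN
Load 2 — applied couple M₀=5 kN·m at a=4 m (b=L-a=12):
  R_A = M₀/L = 5/16 kN
  R_B = -M₀/L = -5/16 kN
Superposition: R_A = -131/16 kN, R_B = -141/16 kN

R_A = -131/16 kN, R_B = -141/16 kN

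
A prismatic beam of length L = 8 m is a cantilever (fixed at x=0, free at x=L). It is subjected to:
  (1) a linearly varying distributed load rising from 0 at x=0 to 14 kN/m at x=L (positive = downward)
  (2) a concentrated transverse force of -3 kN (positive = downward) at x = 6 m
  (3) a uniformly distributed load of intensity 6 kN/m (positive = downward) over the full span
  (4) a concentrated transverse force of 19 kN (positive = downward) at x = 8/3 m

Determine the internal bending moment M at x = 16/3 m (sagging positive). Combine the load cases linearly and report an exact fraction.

Load 1 — triangular load w₀=14 kN/m (0→w₀ over full span):
  M_1 = w₀Lx/2 - w₀L²/3 - w₀x³/(6L) = 14·8·(16/3)/2 - 14·8²/3 - 14·(16/3)³/(6·8) = -3584/81 kN·m
Load 2 — point force P=-3 kN at a=6 m (b=L-a=2):
  M_2 = -P(a-x)  [x≤a] = -(-3)·(6-(16/3)) = 2 kN·m
Load 3 — uniform load w=6 kN/m over full span:
  M_3 = -w(L-x)²/2 = -6·(8-(16/3))²/2 = -64/3 kN·m
Load 4 — point force P=19 kN at a=8/3 m (b=L-a=16/3):
  M_4 = 0  [x>a] = 0 kN·m
Superposition: M = Σ M_i = -5150/81 kN·m ≈ -63.580247 kN·m

M(16/3) = -5150/81 kN·m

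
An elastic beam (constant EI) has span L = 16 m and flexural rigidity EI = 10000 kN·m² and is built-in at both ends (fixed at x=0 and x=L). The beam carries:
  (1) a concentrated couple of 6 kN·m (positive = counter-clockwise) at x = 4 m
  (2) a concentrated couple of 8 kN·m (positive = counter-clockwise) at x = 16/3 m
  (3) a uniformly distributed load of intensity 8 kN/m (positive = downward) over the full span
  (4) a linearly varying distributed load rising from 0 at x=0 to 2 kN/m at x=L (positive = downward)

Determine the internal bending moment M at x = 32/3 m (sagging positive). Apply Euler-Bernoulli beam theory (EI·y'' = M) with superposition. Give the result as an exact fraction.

M(32/3) = 208897/3240 kN·m

Load 1 — applied couple M₀=6 kN·m at a=4 m (b=L-a=12):
  M_1 = R_Ax - M_A - M₀  [x>a] with R_A=27/64, M_A=-9/8 = (27/64)·(32/3) - (-9/8) - 6 = -3/8 kN·m
Load 2 — applied couple M₀=8 kN·m at a=16/3 m (b=L-a=32/3):
  M_2 = R_Ax - M_A - M₀  [x>a] with R_A=2/3, M_A=0 = (2/3)·(32/3) - 0 - 8 = -8/9 kN·m
Load 3 — uniform load w=8 kN/m over full span:
  M_3 = wLx/2 - wL²/12 - wx²/2 = 8·16·(32/3)/2 - 8·16²/12 - 8·(32/3)²/2 = 512/9 kN·m
Load 4 — triangular load w₀=2 kN/m (0→w₀ over full span):
  M_4 = 3w₀Lx/20 - w₀L²/30 - w₀x³/(6L) = 3·2·16·(32/3)/20 - 2·16²/30 - 2·(32/3)³/(6·16) = 3584/405 kN·m
Superposition: M = Σ M_i = 208897/3240 kN·m ≈ 64.474383 kN·m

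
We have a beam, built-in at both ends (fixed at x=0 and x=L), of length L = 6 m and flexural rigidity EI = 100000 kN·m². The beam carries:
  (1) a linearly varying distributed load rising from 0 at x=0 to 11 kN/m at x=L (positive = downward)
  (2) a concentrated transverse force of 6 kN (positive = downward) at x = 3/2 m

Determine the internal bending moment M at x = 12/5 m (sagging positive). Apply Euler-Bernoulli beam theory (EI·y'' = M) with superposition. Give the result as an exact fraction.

Load 1 — triangular load w₀=11 kN/m (0→w₀ over full span):
  M_1 = 3w₀Lx/20 - w₀L²/30 - w₀x³/(6L) = 3·11·6·(12/5)/20 - 11·6²/30 - 11·(12/5)³/(6·6) = 792/125 kN·m
Load 2 — point force P=6 kN at a=3/2 m (b=L-a=9/2):
  M_2 = Pa²(a+3b)(L-x)/L³ - Pa²b/L²  [x>a] = 6·(3/2)²·((3/2)+3·(9/2))·(6-(12/5))/6³ - 6·(3/2)²·(9/2)/6² = 27/16 kN·m
Superposition: M = Σ M_i = 16047/2000 kN·m ≈ 8.023500 kN·m

M(12/5) = 16047/2000 kN·m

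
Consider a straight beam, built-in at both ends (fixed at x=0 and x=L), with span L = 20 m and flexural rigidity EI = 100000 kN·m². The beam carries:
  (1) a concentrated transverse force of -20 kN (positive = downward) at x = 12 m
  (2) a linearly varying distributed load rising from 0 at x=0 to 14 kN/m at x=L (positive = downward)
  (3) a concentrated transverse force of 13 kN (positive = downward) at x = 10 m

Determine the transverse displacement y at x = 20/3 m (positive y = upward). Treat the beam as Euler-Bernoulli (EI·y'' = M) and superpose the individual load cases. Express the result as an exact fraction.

Load 1 — point force P=-20 kN at a=12 m (b=L-a=8):
  y_1 = -Pb²x²(3aL-(3a+b)x)/(6L³EI)  [x≤a] = -(-20)·8²·(20/3)²·(3·12·20-(3·12+8)·(20/3))/(6·20³·100000) = 256/50625 m
Load 2 — triangular load w₀=14 kN/m (0→w₀ over full span):
  y_2 = -w₀x²(L-x)²(x+2L)/(120LEI) = -14·(20/3)²·(20-(20/3))²·((20/3)+2·20)/(120·20·100000) = -392/18225 m
Load 3 — point force P=13 kN at a=10 m (b=L-a=10):
  y_3 = -Pb²x²(3aL-(3a+b)x)/(6L³EI)  [x≤a] = -13·10²·(20/3)²·(3·10·20-(3·10+10)·(20/3))/(6·20³·100000) = -13/3240 m
Superposition: y = Σ y_i = -74593/3645000 m ≈ -0.020464 m

y(20/3) = -74593/3645000 m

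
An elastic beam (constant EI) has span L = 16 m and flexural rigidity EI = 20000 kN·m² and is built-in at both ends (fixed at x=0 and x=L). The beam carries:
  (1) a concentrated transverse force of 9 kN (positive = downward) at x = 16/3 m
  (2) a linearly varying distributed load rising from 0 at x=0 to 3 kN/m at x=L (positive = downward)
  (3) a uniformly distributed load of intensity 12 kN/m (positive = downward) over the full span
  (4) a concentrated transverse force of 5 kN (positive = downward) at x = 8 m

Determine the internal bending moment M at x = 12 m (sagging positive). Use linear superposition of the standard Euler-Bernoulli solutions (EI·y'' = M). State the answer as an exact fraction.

M(12) = 562/15 kN·m

Load 1 — point force P=9 kN at a=16/3 m (b=L-a=32/3):
  M_1 = Pa²(a+3b)(L-x)/L³ - Pa²b/L²  [x>a] = 9·(16/3)²·((16/3)+3·(32/3))·(16-12)/16³ - 9·(16/3)²·(32/3)/16² = -4/3 kN·m
Load 2 — triangular load w₀=3 kN/m (0→w₀ over full span):
  M_2 = 3w₀Lx/20 - w₀L²/30 - w₀x³/(6L) = 3·3·16·12/20 - 3·16²/30 - 3·12³/(6·16) = 34/5 kN·m
Load 3 — uniform load w=12 kN/m over full span:
  M_3 = wLx/2 - wL²/12 - wx²/2 = 12·16·12/2 - 12·16²/12 - 12·12²/2 = 32 kN·m
Load 4 — point force P=5 kN at a=8 m (b=L-a=8):
  M_4 = Pa²(a+3b)(L-x)/L³ - Pa²b/L²  [x>a] = 5·8²·(8+3·8)·(16-12)/16³ - 5·8²·8/16² = 0 kN·m
Superposition: M = Σ M_i = 562/15 kN·m ≈ 37.466667 kN·m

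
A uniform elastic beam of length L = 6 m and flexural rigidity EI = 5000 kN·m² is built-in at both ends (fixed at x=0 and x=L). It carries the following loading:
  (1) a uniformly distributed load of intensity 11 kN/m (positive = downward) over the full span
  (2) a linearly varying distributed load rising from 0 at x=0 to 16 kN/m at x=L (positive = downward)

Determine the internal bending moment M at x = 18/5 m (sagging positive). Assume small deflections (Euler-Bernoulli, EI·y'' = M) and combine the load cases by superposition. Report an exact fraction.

M(18/5) = 3303/125 kN·m

Load 1 — uniform load w=11 kN/m over full span:
  M_1 = wLx/2 - wL²/12 - wx²/2 = 11·6·(18/5)/2 - 11·6²/12 - 11·(18/5)²/2 = 363/25 kN·m
Load 2 — triangular load w₀=16 kN/m (0→w₀ over full span):
  M_2 = 3w₀Lx/20 - w₀L²/30 - w₀x³/(6L) = 3·16·6·(18/5)/20 - 16·6²/30 - 16·(18/5)³/(6·6) = 1488/125 kN·m
Superposition: M = Σ M_i = 3303/125 kN·m ≈ 26.424000 kN·m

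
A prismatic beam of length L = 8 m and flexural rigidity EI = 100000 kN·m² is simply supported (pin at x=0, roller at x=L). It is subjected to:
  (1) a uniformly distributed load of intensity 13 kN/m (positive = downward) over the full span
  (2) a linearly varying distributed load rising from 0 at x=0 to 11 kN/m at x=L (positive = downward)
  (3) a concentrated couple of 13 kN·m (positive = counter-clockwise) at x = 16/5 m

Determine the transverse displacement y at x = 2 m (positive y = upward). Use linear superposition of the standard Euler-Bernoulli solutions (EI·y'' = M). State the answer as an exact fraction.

y(2) = -51667/7500000 m

Load 1 — uniform load w=13 kN/m over full span:
  y_1 = -wx(L³-2Lx²+x³)/(24EI) = -13·2·(8³-2·8·2²+2³)/(24·100000) = -247/50000 m
Load 2 — triangular load w₀=11 kN/m (0→w₀ over full span):
  y_2 = -w₀x(7L⁴-10L²x²+3x⁴)/(360LEI) = -11·2·(7·8⁴-10·8²·2²+3·2⁴)/(360·8·100000) = -1199/600000 m
Load 3 — applied couple M₀=13 kN·m at a=16/5 m (b=L-a=24/5):
  y_3 = (M₀x³/(6L)+C₁x)/EI  [x≤a] with C₁=M₀(3b²-L²)/(6L)=104/75 = (13·2³/(6·8)+(104/75)·2)/100000 = 247/5000000 m
Superposition: y = Σ y_i = -51667/7500000 m ≈ -0.006889 m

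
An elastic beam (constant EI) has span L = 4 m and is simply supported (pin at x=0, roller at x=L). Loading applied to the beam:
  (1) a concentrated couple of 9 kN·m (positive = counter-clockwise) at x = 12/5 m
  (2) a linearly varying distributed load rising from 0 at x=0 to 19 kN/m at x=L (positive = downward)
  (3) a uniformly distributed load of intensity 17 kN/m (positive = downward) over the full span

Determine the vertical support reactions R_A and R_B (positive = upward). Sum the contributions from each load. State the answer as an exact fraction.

R_A = 587/12 kN, R_B = 685/12 kN

Load 1 — applied couple M₀=9 kN·m at a=12/5 m (b=L-a=8/5):
  R_A = M₀/L = 9/4 kN
  R_B = -M₀/L = -9/4 kN
Load 2 — triangular load w₀=19 kN/m (0→w₀ over full span):
  R_A = w₀L/6 = 19·4/6 = 38/3 kN
  R_B = w₀L/3 = 19·4/3 = 76/3 kN
Load 3 — uniform load w=17 kN/m over full span:
  R_A = wL/2 = 17·4/2 = 34 kN
  R_B = wL/2 = 17·4/2 = 34 kN
Superposition: R_A = 587/12 kN, R_B = 685/12 kN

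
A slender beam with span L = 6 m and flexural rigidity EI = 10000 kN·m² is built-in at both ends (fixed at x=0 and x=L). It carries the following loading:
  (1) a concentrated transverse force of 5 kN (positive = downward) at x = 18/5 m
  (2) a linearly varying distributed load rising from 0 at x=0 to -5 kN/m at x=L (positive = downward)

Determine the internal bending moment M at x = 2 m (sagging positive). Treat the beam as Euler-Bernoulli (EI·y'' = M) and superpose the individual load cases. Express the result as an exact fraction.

M(2) = -281/225 kN·m

Load 1 — point force P=5 kN at a=18/5 m (b=L-a=12/5):
  M_1 = Pb²(3a+b)x/L³ - Pab²/L²  [x≤a] = 5·(12/5)²·(3·(18/5)+(12/5))·2/6³ - 5·(18/5)·(12/5)²/6² = 16/25 kN·m
Load 2 — triangular load w₀=-5 kN/m (0→w₀ over full span):
  M_2 = 3w₀Lx/20 - w₀L²/30 - w₀x³/(6L) = 3·(-5)·6·2/20 - (-5)·6²/30 - (-5)·2³/(6·6) = -17/9 kN·m
Superposition: M = Σ M_i = -281/225 kN·m ≈ -1.248889 kN·m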